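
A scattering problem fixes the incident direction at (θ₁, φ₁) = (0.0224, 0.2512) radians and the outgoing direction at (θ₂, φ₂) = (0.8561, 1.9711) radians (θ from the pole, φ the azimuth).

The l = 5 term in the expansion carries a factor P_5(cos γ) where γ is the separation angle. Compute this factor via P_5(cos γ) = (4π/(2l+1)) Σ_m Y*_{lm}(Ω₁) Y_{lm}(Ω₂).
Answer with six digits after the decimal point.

-0.276384

Term-by-term m-sum for l=5 (normalisation 4π/11 = 1.142397):
  m=-5: Y*=(0.000000, 0.000000)  Y=(-0.103662, 0.047632)  product (-0.000000, -0.000000)
  m=-4: Y*=(0.000000, 0.000000)  Y=(-0.009521, -0.312896)  product (0.000000, -0.000000)
  m=-3: Y*=(0.000023, 0.000021)  Y=(0.398276, 0.154424)  product (0.000006, 0.000012)
  m=-2: Y*=(0.001489, 0.000818)  Y=(-0.127325, 0.131259)  product (-0.000297, 0.000091)
  m=-1: Y*=(0.055491, 0.014240)  Y=(0.107373, 0.253746)  product (0.002345, 0.015610)
  m=+0: Y*=(0.932085, -0.000000)  Y=(-0.263968, 0.000000)  product (-0.246041, 0.000000)
  m=+1: Y*=(-0.055491, 0.014240)  Y=(-0.107373, 0.253746)  product (0.002345, -0.015610)
  m=+2: Y*=(0.001489, -0.000818)  Y=(-0.127325, -0.131259)  product (-0.000297, -0.000091)
  m=+3: Y*=(-0.000023, 0.000021)  Y=(-0.398276, 0.154424)  product (0.000006, -0.000012)
  m=+4: Y*=(0.000000, -0.000000)  Y=(-0.009521, 0.312896)  product (0.000000, 0.000000)
  m=+5: Y*=(-0.000000, 0.000000)  Y=(0.103662, 0.047632)  product (-0.000000, 0.000000)
Σ over m = (-0.241933, 0.000000); ×(4π/11) → (-0.276384, 0.000000). Real part: -0.276384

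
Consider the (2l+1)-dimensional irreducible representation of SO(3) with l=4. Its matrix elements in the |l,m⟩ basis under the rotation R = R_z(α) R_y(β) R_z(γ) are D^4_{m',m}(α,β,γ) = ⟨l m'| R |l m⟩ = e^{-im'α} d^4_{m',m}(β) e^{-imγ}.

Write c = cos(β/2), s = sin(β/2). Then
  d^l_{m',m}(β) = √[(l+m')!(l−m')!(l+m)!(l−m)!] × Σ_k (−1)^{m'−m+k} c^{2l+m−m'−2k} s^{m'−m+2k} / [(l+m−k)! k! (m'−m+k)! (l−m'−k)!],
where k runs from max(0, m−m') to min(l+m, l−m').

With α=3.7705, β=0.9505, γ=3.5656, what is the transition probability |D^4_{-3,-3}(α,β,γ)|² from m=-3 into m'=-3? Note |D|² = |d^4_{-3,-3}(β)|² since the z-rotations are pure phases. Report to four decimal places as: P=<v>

P=0.1113

Split into d^4_{-3,-3}(β=0.9505) × two z-phases.
With c≡cos(β/2)=0.889178 and s≡sin(β/2)=0.457561, N=[1·5040·1·5040]^{1/2}=5040.000000
The bounds max(0,m−m')=0 and min(l+m,l−m')=1 give 2 terms
  k=0: (−1)^0·5040.0000/(5040)·0.8892^8·0.4576^0 = +0.390761
  k=1: (−1)^1·5040.0000/(720)·0.8892^6·0.4576^2 = -0.724317
d^4_{-3,-3}(0.9505) = +0.390761 -0.724317 = -0.333556
|D^4_{-3,-3}|² = |d^4_{-3,-3}(β)|² = (-0.333556)² = 0.111260 (the z-rotation phases have unit modulus)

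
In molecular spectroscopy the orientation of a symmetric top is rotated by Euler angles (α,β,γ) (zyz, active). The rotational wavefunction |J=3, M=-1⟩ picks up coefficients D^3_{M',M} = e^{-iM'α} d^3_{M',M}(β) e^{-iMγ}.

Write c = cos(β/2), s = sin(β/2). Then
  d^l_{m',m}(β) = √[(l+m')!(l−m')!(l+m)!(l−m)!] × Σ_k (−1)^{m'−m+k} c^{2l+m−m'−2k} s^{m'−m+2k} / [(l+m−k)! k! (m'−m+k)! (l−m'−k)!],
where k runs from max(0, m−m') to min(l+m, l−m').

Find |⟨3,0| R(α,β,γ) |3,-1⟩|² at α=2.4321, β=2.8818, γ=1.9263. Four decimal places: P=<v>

P=0.1667

Split into d^3_{0,-1}(β=2.8818) × two z-phases.
c=cos(2.881800/2)=0.129531, s=sin(2.881800/2)=0.991575; N=√[6·6·2·24]=41.569219
k∈{0,1,2} keeps every argument non-negative
  k=0: (−1)^1·41.5692/(12)·0.1295^5·0.9916^1 = -0.000125
  k=1: (−1)^2·41.5692/(4)·0.1295^3·0.9916^3 = +0.022020
  k=2: (−1)^3·41.5692/(12)·0.1295^1·0.9916^5 = -0.430124
d^3_{0,-1}(2.8818) = -0.000125 +0.022020 -0.430124 = -0.408230
|D^3_{0,-1}|² = |d^3_{0,-1}(β)|² = (-0.408230)² = 0.166652 (the z-rotation phases have unit modulus)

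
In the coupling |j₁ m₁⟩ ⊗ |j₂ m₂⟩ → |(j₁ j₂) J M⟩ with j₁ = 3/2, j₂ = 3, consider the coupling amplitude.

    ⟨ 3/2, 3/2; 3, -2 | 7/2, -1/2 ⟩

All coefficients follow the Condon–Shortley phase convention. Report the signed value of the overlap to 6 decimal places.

+√(5/21) ≈ +0.487950

√[8·1!2!5!/9! · 3!0!1!5!3!4!] = √(3840/7)
  +(−1)^0/∏(0,1,0,1,2,4)! = 1/48  (running 1/48)
⟨..|..⟩ = √(3840/7)·(1/48) = +0.487950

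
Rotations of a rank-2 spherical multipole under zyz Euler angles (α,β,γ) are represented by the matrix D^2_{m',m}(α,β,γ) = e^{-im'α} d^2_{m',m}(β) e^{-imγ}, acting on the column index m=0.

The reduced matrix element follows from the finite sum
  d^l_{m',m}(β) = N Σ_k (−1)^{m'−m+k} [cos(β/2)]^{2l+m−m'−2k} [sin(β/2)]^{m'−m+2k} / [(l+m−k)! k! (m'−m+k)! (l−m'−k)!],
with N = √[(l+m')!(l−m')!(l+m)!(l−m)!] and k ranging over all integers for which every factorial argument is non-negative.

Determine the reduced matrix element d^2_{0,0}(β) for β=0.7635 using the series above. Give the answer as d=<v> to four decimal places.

d=0.2828

d^2_{0,0}(β=0.7635) via the finite sum:
c=cos(0.763500/2)=0.928014, s=sin(0.763500/2)=0.372545; N=√[2·2·2·2]=4.000000
k∈{0,1,2} keeps every argument non-negative
  k=0: (−1)^0·4.0000/(4)·0.9280^4·0.3725^0 = +0.741683
  k=1: (−1)^1·4.0000/(1)·0.9280^2·0.3725^2 = -0.478109
  k=2: (−1)^2·4.0000/(4)·0.9280^0·0.3725^4 = +0.019263
d^2_{0,0}(0.7635) = +0.741683 -0.478109 +0.019263 = +0.282837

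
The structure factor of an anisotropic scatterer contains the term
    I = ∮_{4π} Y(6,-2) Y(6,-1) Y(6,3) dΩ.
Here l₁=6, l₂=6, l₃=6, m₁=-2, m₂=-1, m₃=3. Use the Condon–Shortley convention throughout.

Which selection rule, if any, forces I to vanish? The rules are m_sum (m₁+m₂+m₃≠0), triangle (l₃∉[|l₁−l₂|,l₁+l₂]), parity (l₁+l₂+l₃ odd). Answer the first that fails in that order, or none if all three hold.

Σmᵢ = 0  ✓
l₃∈[|l₁−l₂|,l₁+l₂]=[0,12], have l₃=6  ✓
Σlᵢ = 18 ⇒ even  ✓

none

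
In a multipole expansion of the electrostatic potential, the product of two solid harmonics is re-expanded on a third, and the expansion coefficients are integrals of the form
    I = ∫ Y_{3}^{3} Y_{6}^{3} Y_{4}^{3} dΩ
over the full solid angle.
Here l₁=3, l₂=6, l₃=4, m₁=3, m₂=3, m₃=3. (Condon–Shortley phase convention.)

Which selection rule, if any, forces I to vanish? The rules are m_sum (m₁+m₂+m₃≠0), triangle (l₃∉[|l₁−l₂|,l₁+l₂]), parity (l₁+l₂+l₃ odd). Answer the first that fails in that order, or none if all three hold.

m_sum

azimuthal sum: 3 + 3 + 3 = 9  ✗
3 ≤ 4 ≤ 9 (triangle on l)
L = 3 + 6 + 4 = 13 (odd)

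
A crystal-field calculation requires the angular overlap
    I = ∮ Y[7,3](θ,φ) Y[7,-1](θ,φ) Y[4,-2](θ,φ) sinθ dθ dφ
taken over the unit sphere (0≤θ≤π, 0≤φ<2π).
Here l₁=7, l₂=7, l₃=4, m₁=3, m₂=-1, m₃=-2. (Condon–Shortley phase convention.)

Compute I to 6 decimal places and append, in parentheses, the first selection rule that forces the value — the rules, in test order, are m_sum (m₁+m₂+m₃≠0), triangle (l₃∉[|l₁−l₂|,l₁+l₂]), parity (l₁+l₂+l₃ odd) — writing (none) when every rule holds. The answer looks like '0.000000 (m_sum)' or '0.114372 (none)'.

Rules hold: Σm=0, L=18 even, 0≤4≤14.
N = 15·15·9 = 2025
Δ = 10!·4!·4!/19! = 1/58198140
Racah Σ t=3..7: t=3:−1/17418240 t=4:+1/622080 t=5:−1/230400 t=6:+1/622080 t=7:−1/17418240 = -1/806400
⇒ 3j(7 7 4; 0 0 0)² = 2268/230945, sgn -1
Racah Σ t=2..4: t=2:+1/7741440 t=3:−1/1088640 t=4:+1/1658880 = -13/69672960
⇒ 3j(7 7 4; 3 -1 -2)² = 325/149226, sgn -1
4πI² = N·(3j₀)²·(3jₘ)² = 546750/12623809
I = +1·√(0.043311/4π) = 0.05870759
No selection rule forces the value: the integral is nonzero (none).

0.058708 (none)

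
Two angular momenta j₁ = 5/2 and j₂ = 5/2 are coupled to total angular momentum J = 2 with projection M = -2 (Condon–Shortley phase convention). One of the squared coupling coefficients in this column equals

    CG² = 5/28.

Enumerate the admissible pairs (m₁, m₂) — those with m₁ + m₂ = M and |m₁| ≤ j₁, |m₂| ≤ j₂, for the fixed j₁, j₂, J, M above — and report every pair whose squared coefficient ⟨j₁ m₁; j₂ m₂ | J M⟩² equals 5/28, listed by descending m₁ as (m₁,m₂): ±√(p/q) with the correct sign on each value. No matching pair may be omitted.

Admissible pairs with m₁+m₂ = M = -2: (-5/2,1/2), (-3/2,-1/2), (-1/2,-3/2), (1/2,-5/2)
  (m₁,m₂)=(1/2,-5/2): CG² = 5/28, CG = +√(5/28)   ← matches the target
  (m₁,m₂)=(-1/2,-3/2): CG² = 9/28, CG = −√(9/28)
  (m₁,m₂)=(-3/2,-1/2): CG² = 9/28, CG = +√(9/28)
  (m₁,m₂)=(-5/2,1/2): CG² = 5/28, CG = −√(5/28)   ← matches the target
Pairs with CG² = 5/28: (1/2,-5/2): +√(5/28); (-5/2,1/2): −√(5/28)

(1/2,-5/2): +√(5/28); (-5/2,1/2): −√(5/28)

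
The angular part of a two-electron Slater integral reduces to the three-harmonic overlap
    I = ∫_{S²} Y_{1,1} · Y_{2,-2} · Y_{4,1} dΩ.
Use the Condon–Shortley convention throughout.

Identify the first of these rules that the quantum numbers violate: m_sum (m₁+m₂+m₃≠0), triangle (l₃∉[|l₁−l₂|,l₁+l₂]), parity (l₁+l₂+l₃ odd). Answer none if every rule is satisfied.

azimuthal sum: 1 − 2 + 1 = 0  ✓
l₃ must lie in [1,3]; have l₃=4  ✗
L = 1 + 2 + 4 = 7 (odd)

triangle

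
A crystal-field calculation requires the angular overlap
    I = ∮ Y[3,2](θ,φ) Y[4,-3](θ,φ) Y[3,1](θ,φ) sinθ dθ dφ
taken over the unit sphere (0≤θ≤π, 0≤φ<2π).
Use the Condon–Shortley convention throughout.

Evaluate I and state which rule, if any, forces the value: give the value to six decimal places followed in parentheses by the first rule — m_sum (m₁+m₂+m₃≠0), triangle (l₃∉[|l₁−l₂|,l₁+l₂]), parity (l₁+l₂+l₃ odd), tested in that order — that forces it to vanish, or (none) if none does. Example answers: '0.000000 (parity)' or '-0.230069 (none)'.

Rules hold: Σm=0, L=10 even, 1≤3≤7.
N = 7·9·7 = 441
Δ = 4!·2!·4!/11! = 1/34650
Racah Σ t=1..3: t=1:−1/72 t=2:+1/16 t=3:−1/72 = 5/144
⇒ 3j(3 4 3; 0 0 0)² = 2/77, sgn -1
Racah Σ t=0..1: t=0:+1/144 t=1:−1/288 = 1/288
⇒ 3j(3 4 3; 2 -3 1)² = 1/99, sgn +1
4πI² = N·(3j₀)²·(3jₘ)² = 14/121
I = -1·√(0.115702/4π) = -0.09595473
No selection rule forces the value: the integral is nonzero (none).

-0.095955 (none)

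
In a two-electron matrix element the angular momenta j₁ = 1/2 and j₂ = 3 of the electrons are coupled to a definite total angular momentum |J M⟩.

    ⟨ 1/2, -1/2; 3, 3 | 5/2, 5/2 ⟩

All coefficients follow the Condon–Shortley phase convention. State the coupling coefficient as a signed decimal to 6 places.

j₁+j₂−J=1  J+j₁−j₂=0  J−j₁+j₂=5  j₁+j₂+J+1=7
(j₁±m₁, j₂±m₂, J±M) = (0,1,6,0,5,0)
P² = 86400/7
sum k=1..1:
  [1] −1/120 = -1/120
S = -1/120
C² = P²·S² = 6/7 ; C = -0.925820

−√(6/7) = -0.925820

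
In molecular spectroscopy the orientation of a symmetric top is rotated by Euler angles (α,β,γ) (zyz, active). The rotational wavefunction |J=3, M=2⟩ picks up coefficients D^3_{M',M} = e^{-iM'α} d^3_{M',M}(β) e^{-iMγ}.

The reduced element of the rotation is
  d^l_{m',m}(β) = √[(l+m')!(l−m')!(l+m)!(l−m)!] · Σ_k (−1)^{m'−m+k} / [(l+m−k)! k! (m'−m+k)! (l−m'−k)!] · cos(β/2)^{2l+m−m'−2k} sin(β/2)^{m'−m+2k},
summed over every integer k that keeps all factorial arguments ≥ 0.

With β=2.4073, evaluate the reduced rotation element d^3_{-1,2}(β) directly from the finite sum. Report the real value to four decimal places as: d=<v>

d^3_{-1,2}(β=2.4073) via the finite sum:
Half-angle: c=0.358953, s=0.933355. N=√(2·24·120·1)=75.894664
k∈{3,4} keeps every argument non-negative
  k=3: (−1)^0·75.8947/(12)·0.3590^3·0.9334^3 = +0.237840
  k=4: (−1)^1·75.8947/(24)·0.3590^1·0.9334^5 = -0.804032
d^3_{-1,2}(2.4073) = +0.237840 -0.804032 = -0.566192

d=-0.5662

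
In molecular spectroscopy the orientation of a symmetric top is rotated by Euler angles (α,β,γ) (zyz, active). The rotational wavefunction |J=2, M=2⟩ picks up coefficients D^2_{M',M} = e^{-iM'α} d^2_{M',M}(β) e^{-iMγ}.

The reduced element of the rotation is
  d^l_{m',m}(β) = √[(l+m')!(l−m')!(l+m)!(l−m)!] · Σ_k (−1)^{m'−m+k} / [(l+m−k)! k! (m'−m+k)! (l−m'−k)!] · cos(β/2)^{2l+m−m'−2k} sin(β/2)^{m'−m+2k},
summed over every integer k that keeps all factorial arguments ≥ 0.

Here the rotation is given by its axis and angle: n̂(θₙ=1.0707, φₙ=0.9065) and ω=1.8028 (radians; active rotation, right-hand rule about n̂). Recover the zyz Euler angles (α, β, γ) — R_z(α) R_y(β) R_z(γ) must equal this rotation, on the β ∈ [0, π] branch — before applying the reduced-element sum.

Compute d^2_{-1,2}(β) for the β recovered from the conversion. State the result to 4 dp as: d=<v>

d=0.4729

Axis–angle → zyz. n̂ = (sinθₙcosφₙ, sinθₙsinφₙ, cosθₙ) = (+0.541006, +0.690929, +0.479510), ω = 1.8028.
R = I cosω + sinω [n̂]ₓ + (1−cosω) n̂n̂ᵀ gives
  R = [+0.130056, -0.006920, +0.991482; +0.926406, +0.357219, -0.119027; -0.353352, +0.933995, +0.052869]
β = atan2(√(R₁₃²+R₂₃²), R₃₃) = 1.517902; α = atan2(R₂₃, R₁₃) mod 2π = 6.163708; γ = atan2(R₃₂, −R₃₁) mod 2π = 1.209115
d^2_{-1,2}(β=1.5179) via the finite sum:
With c≡cos(β/2)=0.725558 and s≡sin(β/2)=0.688161, N=[1·6·24·1]^{1/2}=12.000000
k∈{3} keeps every argument non-negative
  k=3: (−1)^0·12.0000/(6)·0.7256^1·0.6882^3 = +0.472903
d^2_{-1,2}(1.5179) = +0.472903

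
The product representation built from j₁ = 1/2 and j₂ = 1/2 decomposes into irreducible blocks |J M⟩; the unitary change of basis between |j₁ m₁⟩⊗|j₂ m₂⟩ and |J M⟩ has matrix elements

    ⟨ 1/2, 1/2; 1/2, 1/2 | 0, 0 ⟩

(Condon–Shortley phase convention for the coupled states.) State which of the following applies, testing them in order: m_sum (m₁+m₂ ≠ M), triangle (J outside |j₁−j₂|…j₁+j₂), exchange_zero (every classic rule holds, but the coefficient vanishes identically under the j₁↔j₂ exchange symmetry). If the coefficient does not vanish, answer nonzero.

m-sum: m₁+m₂ = 1/2+1/2 = 1, M = 0  ✗ ⇒ coefficient is 0

m_sum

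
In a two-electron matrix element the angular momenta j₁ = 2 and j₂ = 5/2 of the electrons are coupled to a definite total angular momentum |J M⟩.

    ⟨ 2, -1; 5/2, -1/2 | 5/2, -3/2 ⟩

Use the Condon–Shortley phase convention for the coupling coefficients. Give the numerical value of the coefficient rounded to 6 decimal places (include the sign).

√[6·2!2!3!/8! · 1!3!2!3!1!4!] = √(216/35)
  +(−1)^1/∏(1,1,2,1,0,2)! = -1/4  (running -1/4)
  +(−1)^2/∏(2,0,1,0,1,3)! = 1/12  (running -1/6)
⟨..|..⟩ = √(216/35)·(-1/6) = -0.414039

-0.414039  (= −√(6/35))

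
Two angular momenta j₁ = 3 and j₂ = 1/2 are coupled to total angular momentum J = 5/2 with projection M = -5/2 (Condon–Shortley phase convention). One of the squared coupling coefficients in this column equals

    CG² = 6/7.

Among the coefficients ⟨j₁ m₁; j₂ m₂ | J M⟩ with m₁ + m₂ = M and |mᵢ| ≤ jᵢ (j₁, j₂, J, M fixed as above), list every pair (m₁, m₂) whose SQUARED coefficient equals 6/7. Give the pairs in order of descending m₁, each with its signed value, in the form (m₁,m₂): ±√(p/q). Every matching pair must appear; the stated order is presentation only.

Admissible pairs with m₁+m₂ = M = -5/2: (-3,1/2), (-2,-1/2)
  (m₁,m₂)=(-2,-1/2): CG² = 1/7, CG = +√(1/7)
  (m₁,m₂)=(-3,1/2): CG² = 6/7, CG = −√(6/7)   ← matches the target
Pairs with CG² = 6/7: (-3,1/2): −√(6/7)

(-3,1/2): −√(6/7)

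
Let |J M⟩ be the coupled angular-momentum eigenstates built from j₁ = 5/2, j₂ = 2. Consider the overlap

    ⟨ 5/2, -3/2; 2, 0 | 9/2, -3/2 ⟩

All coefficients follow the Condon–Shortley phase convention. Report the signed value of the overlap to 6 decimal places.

triangle: 0!×5!×4!/10! = 2880/3628800
(j±m)!: 1!×4!×2!×2!×3!×6! = 414720
prefactor² = (2J+1)×Δ×N² = 23040/7
  k=0: +1/(0!×0!×4!×2!×1!×2!) = 1/96
Σ = 1/96  ⇒  CG² = 23040/7×(1/96)² = 5/14
CG = +√(5/14) = +0.597614

+0.597614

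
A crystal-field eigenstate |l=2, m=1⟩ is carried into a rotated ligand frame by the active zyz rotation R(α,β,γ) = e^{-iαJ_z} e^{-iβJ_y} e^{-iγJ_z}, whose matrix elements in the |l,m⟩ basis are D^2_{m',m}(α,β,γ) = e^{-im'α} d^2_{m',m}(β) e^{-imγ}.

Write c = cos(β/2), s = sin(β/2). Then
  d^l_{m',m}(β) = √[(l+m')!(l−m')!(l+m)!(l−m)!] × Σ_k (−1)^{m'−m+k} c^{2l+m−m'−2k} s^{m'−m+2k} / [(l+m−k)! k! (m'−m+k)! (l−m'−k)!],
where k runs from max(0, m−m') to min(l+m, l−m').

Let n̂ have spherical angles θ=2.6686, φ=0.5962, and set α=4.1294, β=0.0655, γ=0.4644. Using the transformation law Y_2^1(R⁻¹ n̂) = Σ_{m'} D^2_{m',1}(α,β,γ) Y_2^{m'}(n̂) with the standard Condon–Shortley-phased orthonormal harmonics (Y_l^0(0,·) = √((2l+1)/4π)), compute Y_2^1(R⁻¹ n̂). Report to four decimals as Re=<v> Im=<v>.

Re=-0.1738 Im=0.2247

Need the full column D^2_{m',1} for m'=−2..2 at α=4.1294, β=0.0655, γ=0.4644.
cos(β/2)=0.999464, sin(β/2)=0.032744
d^2_{-2,1}: single k=3 term ⇒ +0.000070;  D = +0.000004+0.000070i
d^2_{-1,1}: k∈[2..3] ⇒ +0.003213 -0.000001 = +0.003212;  D = -0.002782-0.001605i
d^2_{0,1}: k∈[1..2] ⇒ +0.080077 -0.000086 = +0.079992;  D = +0.071520-0.035827i
d^2_{1,1}: k∈[0..1] ⇒ +0.997857 -0.003213 = +0.994644;  D = -0.117678+0.987658i
d^2_{2,1}: single k=0 term ⇒ -0.065383;  D = +0.049941+0.042200i
Y_2^{m'}(θ=2.6686,φ=0.5962) and Σ D·Y over m':
  (+0.0000+0.0001i)·(+0.0296-0.0745i)  (-0.0028-0.0016i)·(-0.2592+0.1759i)  (+0.0715-0.0358i)·(+0.4344+0.0000i)  (-0.1177+0.9877i)·(+0.2592+0.1759i)  (+0.0499+0.0422i)·(+0.0296+0.0745i)
Y_2^1(R⁻¹ n̂) = -0.173839+0.224679i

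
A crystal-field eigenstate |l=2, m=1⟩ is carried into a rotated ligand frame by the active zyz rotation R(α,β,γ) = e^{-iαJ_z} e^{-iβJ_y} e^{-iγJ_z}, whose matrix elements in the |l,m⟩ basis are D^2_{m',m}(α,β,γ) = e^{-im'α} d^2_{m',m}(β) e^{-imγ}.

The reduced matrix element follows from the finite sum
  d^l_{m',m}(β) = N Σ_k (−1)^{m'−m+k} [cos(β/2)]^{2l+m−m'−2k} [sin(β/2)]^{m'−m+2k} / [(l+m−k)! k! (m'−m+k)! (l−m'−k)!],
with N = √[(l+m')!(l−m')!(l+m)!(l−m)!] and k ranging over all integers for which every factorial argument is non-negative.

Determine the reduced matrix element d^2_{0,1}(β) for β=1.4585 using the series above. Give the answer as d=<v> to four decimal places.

d^2_{0,1}(β=1.4585) via the finite sum:
c=cos(1.458500/2)=0.745674, s=sin(1.458500/2)=0.666311; N=√[2·2·6·1]=4.898979
k∈{1,2} keeps every argument non-negative
  k=1: (−1)^0·4.8990/(2)·0.7457^3·0.6663^1 = +0.676706
  k=2: (−1)^1·4.8990/(2)·0.7457^1·0.6663^3 = -0.540325
d^2_{0,1}(1.4585) = +0.676706 -0.540325 = +0.136381

d=0.1364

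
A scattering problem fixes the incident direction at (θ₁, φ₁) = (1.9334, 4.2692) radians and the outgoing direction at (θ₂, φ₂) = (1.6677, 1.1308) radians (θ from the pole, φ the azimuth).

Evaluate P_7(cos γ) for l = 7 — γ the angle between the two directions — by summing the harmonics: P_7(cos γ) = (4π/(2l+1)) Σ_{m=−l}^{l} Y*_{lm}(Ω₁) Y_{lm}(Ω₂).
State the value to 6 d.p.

0.379229

Expand P_7 via completeness: Σ_{m} conj(Y_{7,m}) at Ω₁ times Y_{7,m} at Ω₂ —
  term(m=-7) = -0.15108 + 0.00338j   from Y*(Ω₁)=0.01226 - 0.31209j, Y(Ω₂)=-0.02980 - 0.48293j
  term(m=-6) = 0.07801 - 0.00149j   from Y*(Ω₁)=-0.39274 - 0.20570j, Y(Ω₂)=-0.15430 + 0.08462j
  term(m=-5) = 0.05245 - 0.00084j   from Y*(Ω₁)=-0.13315 + 0.10021j, Y(Ω₂)=-0.25451 - 0.18525j
  term(m=-4) = 0.05443 - 0.00070j   from Y*(Ω₁)=-0.05444 - 0.26589j, Y(Ω₂)=-0.03772 + 0.19698j
  term(m=-3) = 0.07181 - 0.00069j   from Y*(Ω₁)=-0.26696 - 0.06568j, Y(Ω₂)=-0.25305 + 0.06483j
  term(m=-2) = 0.03483 - 0.00022j   from Y*(Ω₁)=0.10501 - 0.12869j, Y(Ω₂)=0.13360 + 0.16161j
  term(m=-1) = 0.07180 - 0.00023j   from Y*(Ω₁)=-0.12815 - 0.26997j, Y(Ω₂)=-0.10234 + 0.21738j
  term(m=+0) = 0.02817 + 0.00000j   from Y*(Ω₁)=0.13280 + 0.00000j, Y(Ω₂)=0.21215 + 0.00000j
  term(m=+1) = 0.07180 + 0.00023j   from Y*(Ω₁)=0.12815 - 0.26997j, Y(Ω₂)=0.10234 + 0.21738j
  term(m=+2) = 0.03483 + 0.00022j   from Y*(Ω₁)=0.10501 + 0.12869j, Y(Ω₂)=0.13360 - 0.16161j
  term(m=+3) = 0.07181 + 0.00069j   from Y*(Ω₁)=0.26696 - 0.06568j, Y(Ω₂)=0.25305 + 0.06483j
  term(m=+4) = 0.05443 + 0.00070j   from Y*(Ω₁)=-0.05444 + 0.26589j, Y(Ω₂)=-0.03772 - 0.19698j
  term(m=+5) = 0.05245 + 0.00084j   from Y*(Ω₁)=0.13315 + 0.10021j, Y(Ω₂)=0.25451 - 0.18525j
  term(m=+6) = 0.07801 + 0.00149j   from Y*(Ω₁)=-0.39274 + 0.20570j, Y(Ω₂)=-0.15430 - 0.08462j
  term(m=+7) = -0.15108 - 0.00338j   from Y*(Ω₁)=-0.01226 - 0.31209j, Y(Ω₂)=0.02980 - 0.48293j
Σ over m = 0.45267 + 0.00000j; ×(4π/15) → 0.37923 + 0.00000j. Real part: 0.379229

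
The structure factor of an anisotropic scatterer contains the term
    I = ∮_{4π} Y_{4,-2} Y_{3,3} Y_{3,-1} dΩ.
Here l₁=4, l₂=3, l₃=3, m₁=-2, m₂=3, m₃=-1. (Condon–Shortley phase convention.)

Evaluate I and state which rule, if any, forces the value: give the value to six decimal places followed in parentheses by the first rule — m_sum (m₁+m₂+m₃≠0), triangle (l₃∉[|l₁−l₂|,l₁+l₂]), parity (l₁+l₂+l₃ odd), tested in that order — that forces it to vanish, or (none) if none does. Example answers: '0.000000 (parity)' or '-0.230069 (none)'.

Checks pass: Σm=0; 10 even; l₃=3∈[1,7].
(2·4+1)(2·3+1)(2·3+1) = 441
Δ: 4! 4! 2! / 11! → 1/34650
sum: t=1:−1/72 t=2:+1/16 t=3:−1/72 = 5/144
3j²(4 3 3; 0 0 0) = Δ·Π!·Σ² = 2/77  (sign -1)
sum: t=4:+1/192 = 1/192
3j²(4 3 3; -2 3 -1) = Δ·Π!·Σ² = 3/77  (sign +1)
combine: 4πI² = 441·2/77·3/77 = 54/121
take √, sign -1: I = -0.18845135
No selection rule forces the value: the integral is nonzero (none).

-0.188451 (none)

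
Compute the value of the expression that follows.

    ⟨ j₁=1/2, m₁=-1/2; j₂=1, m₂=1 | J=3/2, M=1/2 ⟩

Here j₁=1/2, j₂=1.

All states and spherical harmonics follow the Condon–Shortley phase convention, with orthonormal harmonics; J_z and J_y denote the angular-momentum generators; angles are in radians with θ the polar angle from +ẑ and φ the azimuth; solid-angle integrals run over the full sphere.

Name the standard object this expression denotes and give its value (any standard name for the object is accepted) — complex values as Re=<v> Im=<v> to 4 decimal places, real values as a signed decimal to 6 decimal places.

This is a Clebsch–Gordan (vector-coupling) coefficient.
triangle: 0!·1!·2!/4! = 2/24
(j±m)!: 0!·1!·2!·0!·2!·1! = 4
prefactor² = (2J+1)·Δ·N² = 4/3
  k=0: +1/(0!·0!·1!·2!·0!·0!) = 1/2
Σ = 1/2  ⇒  CG² = 4/3·(1/2)² = 1/3
CG = +√(1/3) = +0.577350

Clebsch–Gordan coefficient, +√(1/3) ≈ +0.577350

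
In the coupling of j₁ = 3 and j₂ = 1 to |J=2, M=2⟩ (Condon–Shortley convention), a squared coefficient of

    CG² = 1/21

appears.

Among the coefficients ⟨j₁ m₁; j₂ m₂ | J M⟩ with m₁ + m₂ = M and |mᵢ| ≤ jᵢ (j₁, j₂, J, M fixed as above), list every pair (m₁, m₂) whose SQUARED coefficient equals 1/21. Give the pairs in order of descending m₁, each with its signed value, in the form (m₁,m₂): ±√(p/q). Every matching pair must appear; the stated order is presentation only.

Admissible pairs with m₁+m₂ = M = 2: (1,1), (2,0), (3,-1)
  (m₁,m₂)=(3,-1): CG² = 5/7, CG = +√(5/7)
  (m₁,m₂)=(2,0): CG² = 5/21, CG = −√(5/21)
  (m₁,m₂)=(1,1): CG² = 1/21, CG = +√(1/21)   ← matches the target
Pairs with CG² = 1/21: (1,1): +√(1/21)

(1,1): +√(1/21)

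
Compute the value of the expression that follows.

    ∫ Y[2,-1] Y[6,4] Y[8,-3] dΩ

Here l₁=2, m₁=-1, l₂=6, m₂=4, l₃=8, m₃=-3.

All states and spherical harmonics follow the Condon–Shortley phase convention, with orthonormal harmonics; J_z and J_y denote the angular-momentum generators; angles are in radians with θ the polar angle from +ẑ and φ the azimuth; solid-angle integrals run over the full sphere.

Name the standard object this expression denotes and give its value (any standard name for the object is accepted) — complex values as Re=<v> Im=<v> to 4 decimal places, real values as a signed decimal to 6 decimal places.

This is a Gaunt coefficient — the integral of a triple product of spherical harmonics over the sphere.
Rules hold: Σm=0, L=16 even, 4≤8≤8.
N = 5·13·17 = 1105
Δ = 0!·4!·12!/17! = 1/30940
Racah Σ t=0..0: t=0:+1/2073600 = 1/2073600
⇒ 3j(2 6 8; 0 0 0)² = 28/1105, sgn +1
Racah Σ t=0..0: t=0:+1/43545600 = 1/43545600
⇒ 3j(2 6 8; -1 4 -3)² = 11/3094, sgn -1
4πI² = N·(3j₀)²·(3jₘ)² = 22/221
I = -1·√(0.0995475/4π) = -0.08900415

Gaunt coefficient, -0.089004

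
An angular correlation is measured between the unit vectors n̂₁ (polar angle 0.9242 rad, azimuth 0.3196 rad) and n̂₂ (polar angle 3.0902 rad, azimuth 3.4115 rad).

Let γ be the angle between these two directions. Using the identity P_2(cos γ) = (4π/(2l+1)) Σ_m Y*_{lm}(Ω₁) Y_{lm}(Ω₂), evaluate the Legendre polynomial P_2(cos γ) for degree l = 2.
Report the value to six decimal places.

0.119455

Summing Y*_{l m}(θ₁,φ₁)·Y_{l m}(θ₂,φ₂) over m ∈ [−2, 2]; prefactor 4π/(2·2+1) = 2.513274:
  m=-2: (0.197487, 0.146792) × (0.000874, -0.000524) = (0.000250, 0.000025)  (running Σ = (0.000250, 0.000025))
  m=-1: (0.352674, 0.116716) × (0.038199, -0.010568) = (0.014705, 0.000731)  (running Σ = (0.014955, 0.000756))
  m=0: (0.028045, -0.000000) × (0.628286, 0.000000) = (0.017620, 0.000000)  (running Σ = (0.032575, 0.000756))
  m=1: (-0.352674, 0.116716) × (-0.038199, -0.010568) = (0.014705, -0.000731)  (running Σ = (0.047280, 0.000025))
  m=2: (0.197487, -0.146792) × (0.000874, 0.000524) = (0.000250, -0.000025)  (running Σ = (0.047530, 0.000000))
Total Σ_m = (0.047530, 0.000000). Multiply by 2.513274: (0.119455, 0.000000). P_2(cos γ) = 0.119455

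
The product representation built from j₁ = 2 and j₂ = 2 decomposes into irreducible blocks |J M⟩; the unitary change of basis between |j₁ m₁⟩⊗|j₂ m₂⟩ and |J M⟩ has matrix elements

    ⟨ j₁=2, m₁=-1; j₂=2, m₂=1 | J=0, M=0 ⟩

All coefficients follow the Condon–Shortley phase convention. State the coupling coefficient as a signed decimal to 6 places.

√[1·4!0!0!/5! · 1!3!3!1!0!0!] = √(36/5)
  +(−1)^3/∏(3,1,0,0,0,0)! = -1/6  (running -1/6)
⟨..|..⟩ = √(36/5)·(-1/6) = -0.447214

-0.447214  (= −√(1/5))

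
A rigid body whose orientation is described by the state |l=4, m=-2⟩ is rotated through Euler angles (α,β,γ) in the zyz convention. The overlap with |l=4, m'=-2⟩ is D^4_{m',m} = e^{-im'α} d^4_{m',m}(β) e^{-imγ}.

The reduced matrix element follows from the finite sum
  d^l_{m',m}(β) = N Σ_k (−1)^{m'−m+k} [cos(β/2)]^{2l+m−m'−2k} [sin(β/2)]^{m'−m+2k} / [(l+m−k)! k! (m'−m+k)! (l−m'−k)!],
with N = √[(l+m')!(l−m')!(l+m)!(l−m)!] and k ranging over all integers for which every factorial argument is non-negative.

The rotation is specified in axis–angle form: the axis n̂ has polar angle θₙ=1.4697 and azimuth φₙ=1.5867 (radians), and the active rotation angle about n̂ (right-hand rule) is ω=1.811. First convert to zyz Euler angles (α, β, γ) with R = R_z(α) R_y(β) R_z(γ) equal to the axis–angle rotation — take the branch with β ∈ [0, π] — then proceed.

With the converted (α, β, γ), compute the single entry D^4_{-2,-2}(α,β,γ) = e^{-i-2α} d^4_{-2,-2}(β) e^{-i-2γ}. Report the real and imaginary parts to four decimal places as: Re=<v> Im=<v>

Re=0.3836 Im=0.2154

Axis–angle → zyz. n̂ = (sinθₙcosφₙ, sinθₙsinφₙ, cosθₙ) = (-0.015822, +0.994768, +0.100924), ω = 1.8110.
R = I cosω + sinω [n̂]ₓ + (1−cosω) n̂n̂ᵀ gives
  R = [-0.237591, -0.117510, +0.964231; +0.078543, +0.987081, +0.139648; -0.968185, +0.108913, -0.225292]
β = atan2(√(R₁₃²+R₂₃²), R₃₃) = 1.798039; α = atan2(R₂₃, R₁₃) mod 2π = 0.143828; γ = atan2(R₃₂, −R₃₁) mod 2π = 0.112021
D^4_{-2,-2}(0.1438,1.7980,0.1120) = e^{-i·-2·0.1438}·d^4_{-2,-2}(1.7980)·e^{-i·-2·0.1120}. Compute d first:
With c≡cos(β/2)=0.622378 and s≡sin(β/2)=0.782717, N=[2·720·2·720]^{1/2}=1440.000000
Admissible k: 0..2 (factorial args all ≥0)
  k=0: (−1)^0·1440.0000/(1440)·0.6224^8·0.7827^0 = +0.022513
  k=1: (−1)^1·1440.0000/(120)·0.6224^6·0.7827^2 = -0.427283
  k=2: (−1)^2·1440.0000/(96)·0.6224^4·0.7827^4 = +0.844747
d^4_{-2,-2}(1.7980) = +0.022513 -0.427283 +0.844747 = +0.439977
Attach z-rotation phases: D = e^{-i(-2)(0.1438)}·(+0.439977)·e^{-i(-2)(0.1120)} = +0.383622+0.215439i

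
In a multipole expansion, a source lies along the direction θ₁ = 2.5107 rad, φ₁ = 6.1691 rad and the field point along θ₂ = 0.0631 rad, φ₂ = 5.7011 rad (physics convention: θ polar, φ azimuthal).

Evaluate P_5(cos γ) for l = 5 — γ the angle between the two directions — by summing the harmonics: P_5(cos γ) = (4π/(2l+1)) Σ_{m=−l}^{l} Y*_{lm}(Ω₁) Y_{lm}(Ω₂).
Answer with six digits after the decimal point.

Addition theorem: P_5(cos γ) = (4π/11) Σ_m Y*_{lm}(Ω₁) Y_{lm}(Ω₂), m = −5…5:
  m=-5: (0.027897, -0.017898) × (-0.000000, 0.000000) = (-0.000000, 0.000000)  (running Σ = (-0.000000, 0.000000))
  m=-4: (-0.128800, 0.063228) × (-0.000016, 0.000017) = (0.000001, -0.000003)  (running Σ = (0.000001, -0.000003))
  m=-3: (0.325622, -0.116012) × (-0.000121, 0.000680) = (0.000040, 0.000235)  (running Σ = (0.000041, 0.000232))
  m=-2: (-0.443500, 0.102987) × (0.005288, 0.012281) = (-0.003610, -0.004902)  (running Σ = (-0.003570, -0.004670))
  m=-1: (0.150149, -0.017205) × (0.133090, 0.087594) = (0.021490, 0.010862)  (running Σ = (0.017921, 0.006193))
  m=0: (0.364315, -0.000000) × (0.907867, 0.000000) = (0.330750, 0.000000)  (running Σ = (0.348671, 0.006193))
  m=1: (-0.150149, -0.017205) × (-0.133090, 0.087594) = (0.021490, -0.010862)  (running Σ = (0.370161, -0.004670))
  m=2: (-0.443500, -0.102987) × (0.005288, -0.012281) = (-0.003610, 0.004902)  (running Σ = (0.366551, 0.000232))
  m=3: (-0.325622, -0.116012) × (0.000121, 0.000680) = (0.000040, -0.000235)  (running Σ = (0.366591, -0.000003))
  m=4: (-0.128800, -0.063228) × (-0.000016, -0.000017) = (0.000001, 0.000003)  (running Σ = (0.366592, 0.000000))
  m=5: (-0.027897, -0.017898) × (0.000000, 0.000000) = (-0.000000, -0.000000)  (running Σ = (0.366592, 0.000000))
Total Σ_m = (0.366592, 0.000000). Multiply by 1.142397: (0.418793, 0.000000). P_5(cos γ) = 0.418793

0.418793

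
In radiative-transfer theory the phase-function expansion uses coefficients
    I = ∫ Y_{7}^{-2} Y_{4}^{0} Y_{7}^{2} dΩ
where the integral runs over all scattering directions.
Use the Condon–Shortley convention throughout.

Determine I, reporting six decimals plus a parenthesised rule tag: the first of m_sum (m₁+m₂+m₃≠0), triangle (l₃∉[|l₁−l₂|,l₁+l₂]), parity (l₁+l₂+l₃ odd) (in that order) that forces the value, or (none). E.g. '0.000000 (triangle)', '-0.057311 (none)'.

0.041390 (none)

Rules hold: Σm=0, L=18 even, 3≤7≤11.
N = 15·9·15 = 2025
Δ = 4!·10!·4!/19! = 1/58198140
Racah Σ t=0..4: t=0:+1/17418240 t=1:−1/622080 t=2:+1/230400 t=3:−1/622080 t=4:+1/17418240 = 1/806400
⇒ 3j(7 4 7; 0 0 0)² = 2268/230945, sgn -1
Racah Σ t=0..4: t=0:+1/209018880 t=1:−1/2903040 t=2:+1/483840 t=3:−1/622080 t=4:+1/8294400 = 251/1045094400
⇒ 3j(7 4 7; -2 0 2)² = 63001/58198140, sgn -1
4πI² = N·(3j₀)²·(3jₘ)² = 45927729/2133423721
I = +1·√(0.0215277/4π) = 0.04138986
No selection rule forces the value: the integral is nonzero (none).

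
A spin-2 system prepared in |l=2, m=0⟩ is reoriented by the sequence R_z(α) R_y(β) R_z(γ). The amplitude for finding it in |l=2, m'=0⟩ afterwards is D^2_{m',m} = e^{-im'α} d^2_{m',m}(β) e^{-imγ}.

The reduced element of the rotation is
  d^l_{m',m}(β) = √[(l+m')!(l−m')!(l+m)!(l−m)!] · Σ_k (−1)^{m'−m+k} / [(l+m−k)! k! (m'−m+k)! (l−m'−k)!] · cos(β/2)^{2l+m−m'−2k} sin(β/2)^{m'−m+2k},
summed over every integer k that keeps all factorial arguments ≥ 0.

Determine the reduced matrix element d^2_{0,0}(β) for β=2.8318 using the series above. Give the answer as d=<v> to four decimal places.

d=0.8606

d^2_{0,0}(β=2.8318) via the finite sum:
c=cos(2.831800/2)=0.154278, s=sin(2.831800/2)=0.988028; N=√[2·2·2·2]=4.000000
Admissible k: 0..2 (factorial args all ≥0)
  k=0: (−1)^0·4.0000/(4)·0.1543^4·0.9880^0 = +0.000567
  k=1: (−1)^1·4.0000/(1)·0.1543^2·0.9880^2 = -0.092940
  k=2: (−1)^2·4.0000/(4)·0.1543^0·0.9880^4 = +0.952963
d^2_{0,0}(2.8318) = +0.000567 -0.092940 +0.952963 = +0.860590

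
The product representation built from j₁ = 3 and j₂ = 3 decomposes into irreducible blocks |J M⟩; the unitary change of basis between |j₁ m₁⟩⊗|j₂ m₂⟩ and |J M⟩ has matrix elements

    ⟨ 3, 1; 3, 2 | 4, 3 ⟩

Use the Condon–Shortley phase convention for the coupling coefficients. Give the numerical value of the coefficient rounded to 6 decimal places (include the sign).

triangle: 2!×4!×4!/11! = 1152/39916800
(j±m)!: 4!×2!×5!×1!×7!×1! = 29030400
prefactor² = (2J+1)×Δ×N² = 82944/11
  k=1: −1/(1!×1!×1!×4!×3!×0!) = -1/144
  k=2: +1/(2!×0!×0!×3!×4!×1!) = 1/288
Σ = -1/288  ⇒  CG² = 82944/11×(-1/288)² = 1/11
CG = −√(1/11) = -0.301511

-0.301511  (= −√(1/11))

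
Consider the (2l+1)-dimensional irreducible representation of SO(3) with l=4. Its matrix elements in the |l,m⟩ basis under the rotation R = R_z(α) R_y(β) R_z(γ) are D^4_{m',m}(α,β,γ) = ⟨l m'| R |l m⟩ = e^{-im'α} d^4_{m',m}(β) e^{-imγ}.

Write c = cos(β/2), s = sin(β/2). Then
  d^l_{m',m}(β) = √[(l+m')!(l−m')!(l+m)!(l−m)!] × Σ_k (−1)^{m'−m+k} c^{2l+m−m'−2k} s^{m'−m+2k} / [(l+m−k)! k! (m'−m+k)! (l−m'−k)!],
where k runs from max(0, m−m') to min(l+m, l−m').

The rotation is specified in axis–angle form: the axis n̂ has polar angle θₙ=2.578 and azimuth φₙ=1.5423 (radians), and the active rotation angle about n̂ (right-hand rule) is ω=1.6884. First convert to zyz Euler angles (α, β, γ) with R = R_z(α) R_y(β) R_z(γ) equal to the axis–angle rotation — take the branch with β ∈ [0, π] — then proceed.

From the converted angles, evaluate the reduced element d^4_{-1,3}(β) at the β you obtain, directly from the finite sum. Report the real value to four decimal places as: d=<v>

d=0.2106

Axis–angle → zyz. n̂ = (sinθₙcosφₙ, sinθₙsinφₙ, cosθₙ) = (+0.015221, +0.534010, -0.845341), ω = 1.6884.
R = I cosω + sinω [n̂]ₓ + (1−cosω) n̂n̂ᵀ gives
  R = [-0.117074, +0.848584, +0.515944; -0.830420, +0.201293, -0.519503; -0.544698, -0.489271, +0.681115]
β = atan2(√(R₁₃²+R₂₃²), R₃₃) = 0.821511; α = atan2(R₂₃, R₁₃) mod 2π = 5.494350; γ = atan2(R₃₂, −R₃₁) mod 2π = 5.551343
d^4_{-1,3}(β=0.8215) via the finite sum:
c=cos(0.821511/2)=0.916819, s=sin(0.821511/2)=0.399302; N=√[6·120·5040·1]=1904.940944
The bounds max(0,m−m')=4 and min(l+m,l−m')=5 give 2 terms
  k=4: (−1)^0·1904.9409/(144)·0.9168^4·0.3993^4 = +0.237608
  k=5: (−1)^1·1904.9409/(240)·0.9168^2·0.3993^6 = -0.027043
d^4_{-1,3}(0.8215) = +0.237608 -0.027043 = +0.210566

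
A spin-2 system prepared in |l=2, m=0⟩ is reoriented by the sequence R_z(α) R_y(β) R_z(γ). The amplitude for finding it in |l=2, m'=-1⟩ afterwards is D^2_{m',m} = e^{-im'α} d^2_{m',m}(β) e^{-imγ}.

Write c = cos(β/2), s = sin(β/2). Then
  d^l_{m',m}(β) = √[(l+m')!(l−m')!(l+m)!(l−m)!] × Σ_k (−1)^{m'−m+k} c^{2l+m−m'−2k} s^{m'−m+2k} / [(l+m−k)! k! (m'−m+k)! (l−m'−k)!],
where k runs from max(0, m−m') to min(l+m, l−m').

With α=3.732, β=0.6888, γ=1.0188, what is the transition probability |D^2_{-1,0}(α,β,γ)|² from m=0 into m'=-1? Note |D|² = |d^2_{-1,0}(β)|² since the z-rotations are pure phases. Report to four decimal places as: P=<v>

P=0.3612

Split into d^2_{-1,0}(β=0.6888) × two z-phases.
With c≡cos(β/2)=0.941278 and s≡sin(β/2)=0.337632, N=[1·6·2·2]^{1/2}=4.898979
Admissible k: 1..2 (factorial args all ≥0)
  k=1: (−1)^0·4.8990/(2)·0.9413^3·0.3376^1 = +0.689721
  k=2: (−1)^1·4.8990/(2)·0.9413^1·0.3376^3 = -0.088741
d^2_{-1,0}(0.6888) = +0.689721 -0.088741 = +0.600980
|D^2_{-1,0}|² = |d^2_{-1,0}(β)|² = (+0.600980)² = 0.361176 (the z-rotation phases have unit modulus)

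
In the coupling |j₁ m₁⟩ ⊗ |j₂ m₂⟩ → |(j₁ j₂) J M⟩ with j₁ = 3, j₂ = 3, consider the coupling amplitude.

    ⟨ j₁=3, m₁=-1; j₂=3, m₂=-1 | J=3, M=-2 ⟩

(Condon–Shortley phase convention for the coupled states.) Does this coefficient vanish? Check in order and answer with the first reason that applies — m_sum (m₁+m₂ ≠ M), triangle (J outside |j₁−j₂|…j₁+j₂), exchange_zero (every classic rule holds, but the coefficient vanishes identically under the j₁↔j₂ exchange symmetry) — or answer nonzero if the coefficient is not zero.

exchange_zero

m-sum: m₁+m₂ = -1+(-1) = -2, M = -2  ✓
triangle: |j₁−j₂| = 0 ≤ J = 3 ≤ j₁+j₂ = 6  ✓
exchange: j₁=j₂ and m₁=m₂, and (−1)^(j₁+j₂−J) = (−1)^3 = −1 forces ⟨j₁m₁;j₂m₂|JM⟩ = −⟨j₂m₂;j₁m₁|JM⟩ = −⟨j₁m₁;j₂m₂|JM⟩ ⇒ the coefficient vanishes identically
Racah sum check: Σ_k collapses to 0 ⇒ CG = 0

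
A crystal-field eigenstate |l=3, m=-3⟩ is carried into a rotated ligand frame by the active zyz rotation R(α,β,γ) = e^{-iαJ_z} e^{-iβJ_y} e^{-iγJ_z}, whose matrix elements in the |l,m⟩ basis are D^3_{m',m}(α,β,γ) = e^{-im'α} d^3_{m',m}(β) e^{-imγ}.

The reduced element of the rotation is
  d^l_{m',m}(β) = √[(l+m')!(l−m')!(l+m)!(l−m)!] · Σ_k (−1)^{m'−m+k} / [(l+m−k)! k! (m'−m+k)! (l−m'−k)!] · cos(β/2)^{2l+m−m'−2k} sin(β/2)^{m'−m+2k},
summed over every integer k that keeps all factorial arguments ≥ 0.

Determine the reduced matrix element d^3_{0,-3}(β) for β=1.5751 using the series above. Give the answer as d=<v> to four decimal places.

d^3_{0,-3}(β=1.5751) via the finite sum:
With c≡cos(β/2)=0.705584 and s≡sin(β/2)=0.708627, N=[6·6·1·720]^{1/2}=160.996894
The bounds max(0,m−m')=0 and min(l+m,l−m')=0 give 1 term
  k=0: (−1)^3·160.9969/(36)·0.7056^3·0.7086^3 = -0.559001
d^3_{0,-3}(1.5751) = -0.559001

d=-0.5590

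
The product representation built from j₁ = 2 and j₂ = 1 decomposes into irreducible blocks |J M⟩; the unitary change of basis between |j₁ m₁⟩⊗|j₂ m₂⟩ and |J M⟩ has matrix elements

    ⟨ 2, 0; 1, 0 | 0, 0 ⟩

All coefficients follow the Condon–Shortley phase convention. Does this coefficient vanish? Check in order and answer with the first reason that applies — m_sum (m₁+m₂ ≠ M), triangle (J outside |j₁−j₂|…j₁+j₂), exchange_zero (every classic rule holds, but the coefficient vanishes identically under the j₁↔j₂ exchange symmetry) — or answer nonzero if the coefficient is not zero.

triangle

m-sum: m₁+m₂ = 0+0 = 0, M = 0  ✓
triangle: need |j₁−j₂| ≤ J ≤ j₁+j₂, i.e. J ∈ [1, 3]; J = 0 is outside ✗ ⇒ coefficient is 0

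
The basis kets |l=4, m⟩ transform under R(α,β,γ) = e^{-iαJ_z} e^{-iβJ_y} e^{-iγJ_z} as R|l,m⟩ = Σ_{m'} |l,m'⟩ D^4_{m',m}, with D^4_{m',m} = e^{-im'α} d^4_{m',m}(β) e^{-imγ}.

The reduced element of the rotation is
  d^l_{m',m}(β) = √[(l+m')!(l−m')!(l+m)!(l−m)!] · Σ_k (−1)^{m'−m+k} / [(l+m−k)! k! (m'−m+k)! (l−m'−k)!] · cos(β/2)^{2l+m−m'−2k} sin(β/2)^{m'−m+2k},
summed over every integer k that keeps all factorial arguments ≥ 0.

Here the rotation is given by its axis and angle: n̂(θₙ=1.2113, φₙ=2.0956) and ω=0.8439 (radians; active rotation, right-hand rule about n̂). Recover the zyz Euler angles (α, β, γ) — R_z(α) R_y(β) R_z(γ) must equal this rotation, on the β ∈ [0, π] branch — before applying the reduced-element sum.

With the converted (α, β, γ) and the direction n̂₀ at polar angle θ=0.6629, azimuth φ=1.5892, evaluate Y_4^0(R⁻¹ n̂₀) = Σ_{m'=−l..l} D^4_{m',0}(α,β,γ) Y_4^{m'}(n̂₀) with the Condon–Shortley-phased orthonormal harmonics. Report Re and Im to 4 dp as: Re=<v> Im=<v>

Axis–angle → zyz. n̂ = (sinθₙcosφₙ, sinθₙsinφₙ, cosθₙ) = (-0.469013, +0.810099, +0.351803), ω = 0.8439.
R = I cosω + sinω [n̂]ₓ + (1−cosω) n̂n̂ᵀ gives
  R = [+0.738343, -0.390333, +0.549990; +0.135429, +0.884694, +0.446067; -0.660688, -0.254865, +0.706070]
β = atan2(√(R₁₃²+R₂₃²), R₃₃) = 0.786863; α = atan2(R₂₃, R₁₃) mod 2π = 0.681439; γ = atan2(R₃₂, −R₃₁) mod 2π = 5.915017
Need the full column D^4_{m',0} for m'=−4..4 at α=0.6814, β=0.7869, γ=5.9150.
cos(β/2)=0.923599, sin(β/2)=0.383360
d^4_{-4,0}: single k=4 term ⇒ +0.131495;  D = -0.120289+0.053118i
d^4_{-3,0}: k∈[3..4] ⇒ +0.448024 -0.077188 = +0.370837;  D = -0.169110+0.330033i
d^4_{-2,0}: k∈[2..4] ⇒ +0.865437 -0.397604 +0.025688 = +0.493521;  D = +0.101874+0.482892i
d^4_{-1,0}: k∈[1..4] ⇒ +0.982892 -1.016024 +0.175045 -0.005026 = +0.136888;  D = +0.106316+0.086227i
d^4_{0,0}: k∈[0..4] ⇒ +0.529502 -1.459601 +0.565801 -0.043324 +0.000467 = -0.407156;  D = -0.407156+0.000000i
d^4_{1,0}: k∈[0..3] ⇒ -0.982892 +1.016024 -0.175045 +0.005026 = -0.136888;  D = -0.106316+0.086227i
d^4_{2,0}: k∈[0..2] ⇒ +0.865437 -0.397604 +0.025688 = +0.493521;  D = +0.101874-0.482892i
d^4_{3,0}: k∈[0..1] ⇒ -0.448024 +0.077188 = -0.370837;  D = +0.169110+0.330033i
d^4_{4,0}: single k=0 term ⇒ +0.131495;  D = -0.120289-0.053118i
Y_4^{m'}(θ=0.6629,φ=1.5892) and Σ D·Y over m':
  (-0.1203+0.0531i)·(+0.0633-0.0047i)  (-0.1691+0.3300i)·(+0.0127+0.2296i)  (+0.1019+0.4829i)·(-0.4240+0.0156i)  (+0.1063+0.0862i)·(-0.0057-0.3095i)  (-0.4072+0.0000i)·(-0.2252+0.0000i)  (-0.1063+0.0862i)·(+0.0057-0.3095i)  (+0.1019-0.4829i)·(-0.4240-0.0156i)  (+0.1691+0.3300i)·(-0.0127+0.2296i)  (-0.1203-0.0531i)·(+0.0633+0.0047i)
Y_4^0(R⁻¹ n̂) = -0.128182-0.000000i

Re=-0.1282 Im=0.0000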